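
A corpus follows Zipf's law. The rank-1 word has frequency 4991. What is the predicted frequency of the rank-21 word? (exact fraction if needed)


Zipf's law: freq(rank) = f1 / rank
f1 = 4991, rank = 21
freq = 4991 / 21
GCD(4991, 21) = 7
Simplified: 713/3

713/3


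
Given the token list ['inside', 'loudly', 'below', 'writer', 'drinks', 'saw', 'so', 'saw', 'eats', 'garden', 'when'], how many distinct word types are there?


Listing all tokens and tracking unique types:
  Token 1: 'inside' -> NEW (unique so far: 1)
  Token 2: 'loudly' -> NEW (unique so far: 2)
  Token 3: 'below' -> NEW (unique so far: 3)
  Token 4: 'writer' -> NEW (unique so far: 4)
  Token 5: 'drinks' -> NEW (unique so far: 5)
  Token 6: 'saw' -> NEW (unique so far: 6)
  Token 7: 'so' -> NEW (unique so far: 7)
  Token 8: 'saw' -> duplicate (unique so far: 7)
  Token 9: 'eats' -> NEW (unique so far: 8)
  Token 10: 'garden' -> NEW (unique so far: 9)
  Token 11: 'when' -> NEW (unique so far: 10)
Unique types: ('below', 'drinks', 'eats', 'garden', 'inside', 'loudly', 'saw', 'so', 'when', 'writer')
Vocabulary size: 10

10


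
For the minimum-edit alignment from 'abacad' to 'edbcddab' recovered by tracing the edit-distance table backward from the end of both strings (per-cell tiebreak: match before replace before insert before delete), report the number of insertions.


Edit distance = 6. Backtracking from cell (6, 8) with preference match > replace > insert > delete,
then listing the resulting alignment 'abacad' -> 'edbcddab' left to right:
  Step 1: insert 'e' [insertion #1]
  Step 2: replace a->d
  Step 3: keep 'b'
  Step 4: insert 'c' [insertion #2]
  Step 5: replace a->d
  Step 6: replace c->d
  Step 7: keep 'a'
  Step 8: replace d->b
Total insertions: 2

2


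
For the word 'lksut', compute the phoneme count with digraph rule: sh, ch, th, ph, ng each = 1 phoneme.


Parsing 'lksut' greedily, digraphs first:
  'l' -> consonant phoneme (phonemes so far: 1)
  'k' -> consonant phoneme (phonemes so far: 2)
  's' -> consonant phoneme (phonemes so far: 3)
  'u' -> vowel phoneme (phonemes so far: 4)
  't' -> consonant phoneme (phonemes so far: 5)
Total phonemes: 5

5


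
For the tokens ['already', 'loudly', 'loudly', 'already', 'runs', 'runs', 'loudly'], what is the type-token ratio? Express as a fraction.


Tokens: 7
Unique types: ('already', 'loudly', 'runs') = 3
TTR = 3/7
Already in lowest terms.

3/7


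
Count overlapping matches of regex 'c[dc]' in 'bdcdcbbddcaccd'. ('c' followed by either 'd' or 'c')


Pattern: c[dc] means 'c' followed by either 'd' or 'c'.
Scanning 'bdcdcbbddcaccd' position-by-position:
  Pos 0: window 'bd' -> no
  Pos 1: window 'dc' -> no
  Pos 2: window 'cd' -> MATCH
  Pos 3: window 'dc' -> no
  Pos 4: window 'cb' -> no
  Pos 5: window 'bb' -> no
  Pos 6: window 'bd' -> no
  Pos 7: window 'dd' -> no
  Pos 8: window 'dc' -> no
  Pos 9: window 'ca' -> no
  Pos 10: window 'ac' -> no
  Pos 11: window 'cc' -> MATCH
  Pos 12: window 'cd' -> MATCH
  Pos 13: window 'd' -> no
Total matches: 3

3


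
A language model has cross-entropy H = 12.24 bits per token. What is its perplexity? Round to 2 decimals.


Perplexity formula: PP = 2^H
H = 12.24
PP = 2^12.24
Decompose: 2^12.24 = 2^12 * 2^0.24
2^12 = 4096, 2^0.24 ~ 1.1809927
PP ~ 4096 * 1.1809927 = 4837.3460992
Rounded to 2 decimals: 4837.35

4837.35


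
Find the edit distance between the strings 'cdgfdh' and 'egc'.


Building DP table for s1='cdgfdh' (len 6) and s2='egc' (len 3):
       e  g  c
    0  1  2  3
  c 1  1  2  2
  d 2  2  2  3
  g 3  3  2  3
  f 4  4  3  3
  d 5  5  4  4
  h 6  6  5  5
Edit distance = dp[6][3] = 5

5


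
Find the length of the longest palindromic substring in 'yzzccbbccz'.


Scanning 'yzzccbbccz' for palindromic substrings.
Substring at positions 2-9: 'zccbbccz'.
Check: reverse('zccbbccz') = 'zccbbccz' -> palindrome confirmed.
Neighbouring characters ('z' / '-') break symmetry, so it cannot extend further.
No longer palindromic substring exists; longest length = 8

8


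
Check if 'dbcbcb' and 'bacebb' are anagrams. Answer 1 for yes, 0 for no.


Sort characters of 'dbcbcb': 'bbbccd'
Sort characters of 'bacebb': 'abbbce'
Sorted forms differ -> they are NOT anagrams
Result: 0

0


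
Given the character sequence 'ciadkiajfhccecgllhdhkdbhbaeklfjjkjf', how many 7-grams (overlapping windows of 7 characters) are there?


String 'ciadkiajfhccecgllhdhkdbhbaeklfjjkjf' has length L = 35.
Number of overlapping n-grams = L - n + 1
Substituting: 35 - 7 + 1 = 29

29


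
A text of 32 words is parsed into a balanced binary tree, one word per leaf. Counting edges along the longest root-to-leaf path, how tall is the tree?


In a balanced binary tree with n leaves the deepest leaf is ceil(log2(n)) edges below the root.
log2(32) = 5.0000
ceil(5.0000) = 5
height (edges) = 5

5


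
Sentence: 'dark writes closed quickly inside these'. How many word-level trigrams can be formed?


Word trigrams from [6] words:
  Trigram 1: (dark writes closed)
  Trigram 2: (writes closed quickly)
  Trigram 3: (closed quickly inside)
  Trigram 4: (quickly inside these)
Total word trigrams: 6 - 2 = 4

4


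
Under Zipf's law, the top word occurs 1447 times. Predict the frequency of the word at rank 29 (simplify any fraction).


Zipf's law: freq(rank) = f1 / rank
f1 = 1447, rank = 29
freq = 1447 / 29
GCD(1447, 29) = 1
Simplified: 1447/29

1447/29


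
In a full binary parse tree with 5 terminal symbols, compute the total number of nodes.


Leaf nodes (terminals): 5
Internal nodes = n - 1 = 5 - 1 = 4
Total = leaves + internal = 5 + 4 = 9

9


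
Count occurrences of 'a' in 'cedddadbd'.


Scanning 'cedddadbd' for 'a':
  Position 5: 'a' -> MATCH (count: 1)
Total occurrences of 'a': 1

1


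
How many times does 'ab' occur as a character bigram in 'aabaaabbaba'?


Scanning 'aabaaabbaba' for bigram 'ab':
  Position 0: 'aa' -> no
  Position 1: 'ab' -> MATCH
  Position 2: 'ba' -> no
  Position 3: 'aa' -> no
  Position 4: 'aa' -> no
  Position 5: 'ab' -> MATCH
  Position 6: 'bb' -> no
  Position 7: 'ba' -> no
  Position 8: 'ab' -> MATCH
  Position 9: 'ba' -> no
Total matches: 3

3


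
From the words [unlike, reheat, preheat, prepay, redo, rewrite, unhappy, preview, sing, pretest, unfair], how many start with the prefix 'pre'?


Checking each word for prefix 'pre':
  'unlike' -> no (count: 0)
  'reheat' -> no (count: 0)
  'preheat' -> YES, starts with 'pre' (count: 1)
  'prepay' -> YES, starts with 'pre' (count: 2)
  'redo' -> no (count: 2)
  'rewrite' -> no (count: 2)
  'unhappy' -> no (count: 2)
  'preview' -> YES, starts with 'pre' (count: 3)
  'sing' -> no (count: 3)
  'pretest' -> YES, starts with 'pre' (count: 4)
  'unfair' -> no (count: 4)
Total with prefix 'pre': 4

4


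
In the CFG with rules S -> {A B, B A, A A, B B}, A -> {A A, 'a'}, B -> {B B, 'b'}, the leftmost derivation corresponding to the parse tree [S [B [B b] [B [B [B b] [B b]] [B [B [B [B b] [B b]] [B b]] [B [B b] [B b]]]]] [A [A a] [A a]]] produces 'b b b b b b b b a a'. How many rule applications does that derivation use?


Every bracketed nonterminal node [X ...] in the tree is produced by exactly one rule application.
Reading the tree off as a leftmost derivation:
  Step 1: S  =>  B A   (applied S -> B A)
  Step 2: B A  =>  B B A   (applied B -> B B)
  Step 3: B B A  =>  b B A   (applied B -> b)
  Step 4: b B A  =>  b B B A   (applied B -> B B)
  Step 5: b B B A  =>  b B B B A   (applied B -> B B)
  Step 6: b B B B A  =>  b b B B A   (applied B -> b)
  Step 7: b b B B A  =>  b b b B A   (applied B -> b)
  Step 8: b b b B A  =>  b b b B B A   (applied B -> B B)
  Step 9: b b b B B A  =>  b b b B B B A   (applied B -> B B)
  Step 10: b b b B B B A  =>  b b b B B B B A   (applied B -> B B)
  Step 11: b b b B B B B A  =>  b b b b B B B A   (applied B -> b)
  Step 12: b b b b B B B A  =>  b b b b b B B A   (applied B -> b)
  Step 13: b b b b b B B A  =>  b b b b b b B A   (applied B -> b)
  Step 14: b b b b b b B A  =>  b b b b b b B B A   (applied B -> B B)
  Step 15: b b b b b b B B A  =>  b b b b b b b B A   (applied B -> b)
  Step 16: b b b b b b b B A  =>  b b b b b b b b A   (applied B -> b)
  Step 17: b b b b b b b b A  =>  b b b b b b b b A A   (applied A -> A A)
  Step 18: b b b b b b b b A A  =>  b b b b b b b b a A   (applied A -> a)
  Step 19: b b b b b b b b a A  =>  b b b b b b b b a a   (applied A -> a)
Final yield: b b b b b b b b a a
Total rewrite steps: 19

19


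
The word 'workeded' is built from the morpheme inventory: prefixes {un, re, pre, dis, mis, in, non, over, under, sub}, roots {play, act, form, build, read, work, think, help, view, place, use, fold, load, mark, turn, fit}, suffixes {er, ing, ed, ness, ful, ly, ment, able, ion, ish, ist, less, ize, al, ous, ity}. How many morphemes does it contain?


Segmenting 'workeded' against the inventory:
  'work' -> root (morpheme 1)
  'ed' -> suffix (morpheme 2)
  'ed' -> suffix (morpheme 3)
Total morphemes: 3

3


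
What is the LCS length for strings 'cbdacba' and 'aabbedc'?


DP table for LCS of 'cbdacba' and 'aabbedc':
       a  a  b  b  e  d  c
    0  0  0  0  0  0  0  0
  c 0  0  0  0  0  0  0  1
  b 0  0  0  1  1  1  1  1
  d 0  0  0  1  1  1  2  2
  a 0  1  1  1  1  1  2  2
  c 0  1  1  1  1  1  2  3
  b 0  1  1  2  2  2  2  3
  a 0  1  2  2  2  2  2  3
LCS: 'bdc'
LCS length = 3

3


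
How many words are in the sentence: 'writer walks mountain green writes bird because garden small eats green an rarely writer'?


Counting words by splitting on spaces:
  Word 1: 'writer'
  Word 2: 'walks'
  Word 3: 'mountain'
  Word 4: 'green'
  Word 5: 'writes'
  Word 6: 'bird'
  Word 7: 'because'
  Word 8: 'garden'
  Word 9: 'small'
  Word 10: 'eats'
  Word 11: 'green'
  Word 12: 'an'
  Word 13: 'rarely'
  Word 14: 'writer'
Total words: 14

14


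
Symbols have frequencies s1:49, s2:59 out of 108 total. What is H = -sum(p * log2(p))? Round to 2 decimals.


Computing entropy H = -sum(p_i * log2(p_i)):
  s1: p = 49/108 = 0.4537, -p*log2(p) = 0.5173
  s2: p = 59/108 = 0.5463, -p*log2(p) = 0.4765
H = sum of terms = 0.9938
Rounded to 2 decimals: 0.99

0.99


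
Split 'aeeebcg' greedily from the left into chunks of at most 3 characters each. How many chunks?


'aeeebcg' has 7 characters.
Chunking with max size 3:
  Chunk 1: 'aee' (positions 0-2)
  Chunk 2: 'ebc' (positions 3-5)
  Chunk 3: 'g' (positions 6-6)
Total chunks: ceil(7 / 3) = 3

3


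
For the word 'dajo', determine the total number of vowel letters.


Scanning each character of 'dajo':
  Position 1: 'd' -> consonant (running count: 0)
  Position 2: 'a' -> vowel (running count: 1)
  Position 3: 'j' -> consonant (running count: 1)
  Position 4: 'o' -> vowel (running count: 2)
Total vowels: 2

2


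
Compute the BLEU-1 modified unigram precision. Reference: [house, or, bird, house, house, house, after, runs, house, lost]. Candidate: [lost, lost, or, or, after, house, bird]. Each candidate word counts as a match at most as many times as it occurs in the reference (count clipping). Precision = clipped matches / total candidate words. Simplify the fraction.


Reference word counts: {'after': 1, 'bird': 1, 'house': 5, 'lost': 1, 'or': 1, 'runs': 1}
Checking each candidate word (with clipping):
  'lost' -> in reference (ref count 1, used 1/1) -> match (matches: 1)
  'lost' -> ref count 1 already used up (1/1) -> clipped, no match (matches: 1)
  'or' -> in reference (ref count 1, used 1/1) -> match (matches: 2)
  'or' -> ref count 1 already used up (1/1) -> clipped, no match (matches: 2)
  'after' -> in reference (ref count 1, used 1/1) -> match (matches: 3)
  'house' -> in reference (ref count 5, used 1/5) -> match (matches: 4)
  'bird' -> in reference (ref count 1, used 1/1) -> match (matches: 5)
Clipped matches: 5, Candidate length: 7
Precision = 5/7

5/7


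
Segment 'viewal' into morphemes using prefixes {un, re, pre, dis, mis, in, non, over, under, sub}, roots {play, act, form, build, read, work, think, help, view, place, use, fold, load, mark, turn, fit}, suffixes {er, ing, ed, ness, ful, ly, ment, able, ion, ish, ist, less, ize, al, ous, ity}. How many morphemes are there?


Segmenting 'viewal' against the inventory:
  'view' -> root (morpheme 1)
  'al' -> suffix (morpheme 2)
Total morphemes: 2

2


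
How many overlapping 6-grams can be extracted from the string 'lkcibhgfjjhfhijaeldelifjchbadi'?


String 'lkcibhgfjjhfhijaeldelifjchbadi' has length L = 30.
Number of overlapping n-grams = L - n + 1
Substituting: 30 - 6 + 1 = 25

25


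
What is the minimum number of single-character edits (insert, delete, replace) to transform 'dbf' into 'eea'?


Building DP table for s1='dbf' (len 3) and s2='eea' (len 3):
       e  e  a
    0  1  2  3
  d 1  1  2  3
  b 2  2  2  3
  f 3  3  3  3
Edit distance = dp[3][3] = 3

3


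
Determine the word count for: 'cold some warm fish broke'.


Counting words by splitting on spaces:
  Word 1: 'cold'
  Word 2: 'some'
  Word 3: 'warm'
  Word 4: 'fish'
  Word 5: 'broke'
Total words: 5

5


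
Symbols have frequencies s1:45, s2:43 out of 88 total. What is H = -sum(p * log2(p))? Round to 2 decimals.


Computing entropy H = -sum(p_i * log2(p_i)):
  s1: p = 45/88 = 0.5114, -p*log2(p) = 0.4948
  s2: p = 43/88 = 0.4886, -p*log2(p) = 0.5048
H = sum of terms = 0.9996
Rounded to 2 decimals: 1.00

1.00


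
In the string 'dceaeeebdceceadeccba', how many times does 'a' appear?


Scanning 'dceaeeebdceceadeccba' for 'a':
  Position 3: 'a' -> MATCH (count: 1)
  Position 13: 'a' -> MATCH (count: 2)
  Position 19: 'a' -> MATCH (count: 3)
Total occurrences of 'a': 3

3


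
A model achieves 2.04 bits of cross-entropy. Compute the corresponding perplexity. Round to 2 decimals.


Perplexity formula: PP = 2^H
H = 2.04
PP = 2^2.04
Decompose: 2^2.04 = 2^2 * 2^0.04
2^2 = 4, 2^0.04 ~ 1.0281138
PP ~ 4 * 1.0281138 = 4.1124552
Rounded to 2 decimals: 4.11

4.11


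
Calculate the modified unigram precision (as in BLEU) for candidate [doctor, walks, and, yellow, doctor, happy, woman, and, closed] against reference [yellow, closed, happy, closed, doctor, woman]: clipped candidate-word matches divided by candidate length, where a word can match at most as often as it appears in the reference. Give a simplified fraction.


Reference word counts: {'closed': 2, 'doctor': 1, 'happy': 1, 'woman': 1, 'yellow': 1}
Checking each candidate word (with clipping):
  'doctor' -> in reference (ref count 1, used 1/1) -> match (matches: 1)
  'walks' -> not in reference -> no match (matches: 1)
  'and' -> not in reference -> no match (matches: 1)
  'yellow' -> in reference (ref count 1, used 1/1) -> match (matches: 2)
  'doctor' -> ref count 1 already used up (1/1) -> clipped, no match (matches: 2)
  'happy' -> in reference (ref count 1, used 1/1) -> match (matches: 3)
  'woman' -> in reference (ref count 1, used 1/1) -> match (matches: 4)
  'and' -> not in reference -> no match (matches: 4)
  'closed' -> in reference (ref count 2, used 1/2) -> match (matches: 5)
Clipped matches: 5, Candidate length: 9
Precision = 5/9

5/9


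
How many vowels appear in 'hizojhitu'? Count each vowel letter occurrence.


Scanning each character of 'hizojhitu':
  Position 1: 'h' -> consonant (running count: 0)
  Position 2: 'i' -> vowel (running count: 1)
  Position 3: 'z' -> consonant (running count: 1)
  Position 4: 'o' -> vowel (running count: 2)
  Position 5: 'j' -> consonant (running count: 2)
  Position 6: 'h' -> consonant (running count: 2)
  Position 7: 'i' -> vowel (running count: 3)
  Position 8: 't' -> consonant (running count: 3)
  Position 9: 'u' -> vowel (running count: 4)
Total vowels: 4

4


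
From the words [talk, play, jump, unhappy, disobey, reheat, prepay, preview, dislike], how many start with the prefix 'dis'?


Checking each word for prefix 'dis':
  'talk' -> no (count: 0)
  'play' -> no (count: 0)
  'jump' -> no (count: 0)
  'unhappy' -> no (count: 0)
  'disobey' -> YES, starts with 'dis' (count: 1)
  'reheat' -> no (count: 1)
  'prepay' -> no (count: 1)
  'preview' -> no (count: 1)
  'dislike' -> YES, starts with 'dis' (count: 2)
Total with prefix 'dis': 2

2


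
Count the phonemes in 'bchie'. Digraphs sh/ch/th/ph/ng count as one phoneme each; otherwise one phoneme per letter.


Parsing 'bchie' greedily, digraphs first:
  'b' -> consonant phoneme (phonemes so far: 1)
  'ch' -> digraph (1 consonant phoneme) (phonemes so far: 2)
  'i' -> vowel phoneme (phonemes so far: 3)
  'e' -> vowel phoneme (phonemes so far: 4)
Total phonemes: 4

4


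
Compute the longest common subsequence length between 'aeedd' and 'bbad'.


DP table for LCS of 'aeedd' and 'bbad':
       b  b  a  d
    0  0  0  0  0
  a 0  0  0  1  1
  e 0  0  0  1  1
  e 0  0  0  1  1
  d 0  0  0  1  2
  d 0  0  0  1  2
LCS: 'ad'
LCS length = 2

2


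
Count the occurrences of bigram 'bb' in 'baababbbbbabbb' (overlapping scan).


Scanning 'baababbbbbabbb' for bigram 'bb':
  Position 0: 'ba' -> no
  Position 1: 'aa' -> no
  Position 2: 'ab' -> no
  Position 3: 'ba' -> no
  Position 4: 'ab' -> no
  Position 5: 'bb' -> MATCH
  Position 6: 'bb' -> MATCH
  Position 7: 'bb' -> MATCH
  Position 8: 'bb' -> MATCH
  Position 9: 'ba' -> no
  Position 10: 'ab' -> no
  Position 11: 'bb' -> MATCH
  Position 12: 'bb' -> MATCH
Total matches: 6

6


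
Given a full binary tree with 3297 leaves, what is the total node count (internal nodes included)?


Leaf nodes (terminals): 3297
Internal nodes = n - 1 = 3297 - 1 = 3296
Total = leaves + internal = 3297 + 3296 = 6593

6593


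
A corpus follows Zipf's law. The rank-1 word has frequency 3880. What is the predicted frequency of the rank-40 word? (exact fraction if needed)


Zipf's law: freq(rank) = f1 / rank
f1 = 3880, rank = 40
freq = 3880 / 40
= 97

97


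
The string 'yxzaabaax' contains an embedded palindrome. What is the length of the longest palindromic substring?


Scanning 'yxzaabaax' for palindromic substrings.
Substring at positions 3-7: 'aabaa'.
Check: reverse('aabaa') = 'aabaa' -> palindrome confirmed.
Neighbouring characters ('z' / 'x') break symmetry, so it cannot extend further.
No longer palindromic substring exists; longest length = 5

5


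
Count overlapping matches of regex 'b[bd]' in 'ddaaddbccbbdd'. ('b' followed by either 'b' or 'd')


Pattern: b[bd] means 'b' followed by either 'b' or 'd'.
Scanning 'ddaaddbccbbdd' position-by-position:
  Pos 0: window 'dd' -> no
  Pos 1: window 'da' -> no
  Pos 2: window 'aa' -> no
  Pos 3: window 'ad' -> no
  Pos 4: window 'dd' -> no
  Pos 5: window 'db' -> no
  Pos 6: window 'bc' -> no
  Pos 7: window 'cc' -> no
  Pos 8: window 'cb' -> no
  Pos 9: window 'bb' -> MATCH
  Pos 10: window 'bd' -> MATCH
  Pos 11: window 'dd' -> no
  Pos 12: window 'd' -> no
Total matches: 2

2


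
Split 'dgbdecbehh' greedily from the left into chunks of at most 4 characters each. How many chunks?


'dgbdecbehh' has 10 characters.
Chunking with max size 4:
  Chunk 1: 'dgbd' (positions 0-3)
  Chunk 2: 'ecbe' (positions 4-7)
  Chunk 3: 'hh' (positions 8-9)
Total chunks: ceil(10 / 4) = 3

3


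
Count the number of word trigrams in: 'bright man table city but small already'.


Word trigrams from [7] words:
  Trigram 1: (bright man table)
  Trigram 2: (man table city)
  Trigram 3: (table city but)
  Trigram 4: (city but small)
  Trigram 5: (but small already)
Total word trigrams: 7 - 2 = 5

5


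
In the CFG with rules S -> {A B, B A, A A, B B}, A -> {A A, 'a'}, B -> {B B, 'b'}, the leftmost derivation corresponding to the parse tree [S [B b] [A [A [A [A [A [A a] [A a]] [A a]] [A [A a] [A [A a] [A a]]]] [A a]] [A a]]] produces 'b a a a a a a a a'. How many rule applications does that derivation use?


Every bracketed nonterminal node [X ...] in the tree is produced by exactly one rule application.
Reading the tree off as a leftmost derivation:
  Step 1: S  =>  B A   (applied S -> B A)
  Step 2: B A  =>  b A   (applied B -> b)
  Step 3: b A  =>  b A A   (applied A -> A A)
  Step 4: b A A  =>  b A A A   (applied A -> A A)
  Step 5: b A A A  =>  b A A A A   (applied A -> A A)
  Step 6: b A A A A  =>  b A A A A A   (applied A -> A A)
  Step 7: b A A A A A  =>  b A A A A A A   (applied A -> A A)
  Step 8: b A A A A A A  =>  b a A A A A A   (applied A -> a)
  Step 9: b a A A A A A  =>  b a a A A A A   (applied A -> a)
  Step 10: b a a A A A A  =>  b a a a A A A   (applied A -> a)
  Step 11: b a a a A A A  =>  b a a a A A A A   (applied A -> A A)
  Step 12: b a a a A A A A  =>  b a a a a A A A   (applied A -> a)
  Step 13: b a a a a A A A  =>  b a a a a A A A A   (applied A -> A A)
  Step 14: b a a a a A A A A  =>  b a a a a a A A A   (applied A -> a)
  Step 15: b a a a a a A A A  =>  b a a a a a a A A   (applied A -> a)
  Step 16: b a a a a a a A A  =>  b a a a a a a a A   (applied A -> a)
  Step 17: b a a a a a a a A  =>  b a a a a a a a a   (applied A -> a)
Final yield: b a a a a a a a a
Total rewrite steps: 17

17


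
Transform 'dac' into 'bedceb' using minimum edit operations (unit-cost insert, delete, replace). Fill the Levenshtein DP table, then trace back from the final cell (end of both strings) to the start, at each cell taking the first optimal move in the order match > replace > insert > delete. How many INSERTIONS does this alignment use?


Edit distance = 5. Backtracking from cell (3, 6) with preference match > replace > insert > delete,
then listing the resulting alignment 'dac' -> 'bedceb' left to right:
  Step 1: insert 'b' [insertion #1]
  Step 2: insert 'e' [insertion #2]
  Step 3: keep 'd'
  Step 4: insert 'c' [insertion #3]
  Step 5: replace a->e
  Step 6: replace c->b
Total insertions: 3

3


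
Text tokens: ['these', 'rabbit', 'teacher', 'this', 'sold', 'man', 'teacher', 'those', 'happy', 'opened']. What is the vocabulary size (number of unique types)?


Listing all tokens and tracking unique types:
  Token 1: 'these' -> NEW (unique so far: 1)
  Token 2: 'rabbit' -> NEW (unique so far: 2)
  Token 3: 'teacher' -> NEW (unique so far: 3)
  Token 4: 'this' -> NEW (unique so far: 4)
  Token 5: 'sold' -> NEW (unique so far: 5)
  Token 6: 'man' -> NEW (unique so far: 6)
  Token 7: 'teacher' -> duplicate (unique so far: 6)
  Token 8: 'those' -> NEW (unique so far: 7)
  Token 9: 'happy' -> NEW (unique so far: 8)
  Token 10: 'opened' -> NEW (unique so far: 9)
Unique types: ('happy', 'man', 'opened', 'rabbit', 'sold', 'teacher', 'these', 'this', 'those')
Vocabulary size: 9

9


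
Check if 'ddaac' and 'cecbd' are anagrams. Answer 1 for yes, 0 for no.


Sort characters of 'ddaac': 'aacdd'
Sort characters of 'cecbd': 'bccde'
Sorted forms differ -> they are NOT anagrams
Result: 0

0


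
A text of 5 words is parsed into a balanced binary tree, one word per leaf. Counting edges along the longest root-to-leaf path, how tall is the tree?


In a balanced binary tree with n leaves the deepest leaf is ceil(log2(n)) edges below the root.
log2(5) = 2.3219
ceil(2.3219) = 3
height (edges) = 3

3


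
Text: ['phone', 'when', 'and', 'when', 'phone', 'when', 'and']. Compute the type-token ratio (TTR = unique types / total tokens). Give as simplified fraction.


Tokens: 7
Unique types: ('and', 'phone', 'when') = 3
TTR = 3/7
Already in lowest terms.

3/7


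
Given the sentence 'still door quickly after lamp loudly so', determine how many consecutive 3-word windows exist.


Word trigrams from [7] words:
  Trigram 1: (still door quickly)
  Trigram 2: (door quickly after)
  Trigram 3: (quickly after lamp)
  Trigram 4: (after lamp loudly)
  Trigram 5: (lamp loudly so)
Total word trigrams: 7 - 2 = 5

5


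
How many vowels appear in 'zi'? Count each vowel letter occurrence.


Scanning each character of 'zi':
  Position 1: 'z' -> consonant (running count: 0)
  Position 2: 'i' -> vowel (running count: 1)
Total vowels: 1

1


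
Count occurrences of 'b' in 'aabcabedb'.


Scanning 'aabcabedb' for 'b':
  Position 2: 'b' -> MATCH (count: 1)
  Position 5: 'b' -> MATCH (count: 2)
  Position 8: 'b' -> MATCH (count: 3)
Total occurrences of 'b': 3

3


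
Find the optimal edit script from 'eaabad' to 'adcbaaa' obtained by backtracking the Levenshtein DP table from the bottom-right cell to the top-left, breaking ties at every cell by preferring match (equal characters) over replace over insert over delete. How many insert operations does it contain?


Edit distance = 5. Backtracking from cell (6, 7) with preference match > replace > insert > delete,
then listing the resulting alignment 'eaabad' -> 'adcbaaa' left to right:
  Step 1: replace e->a
  Step 2: replace a->d
  Step 3: replace a->c
  Step 4: keep 'b'
  Step 5: insert 'a' [insertion #1]
  Step 6: keep 'a'
  Step 7: replace d->a
Total insertions: 1

1


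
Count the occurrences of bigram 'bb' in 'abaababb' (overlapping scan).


Scanning 'abaababb' for bigram 'bb':
  Position 0: 'ab' -> no
  Position 1: 'ba' -> no
  Position 2: 'aa' -> no
  Position 3: 'ab' -> no
  Position 4: 'ba' -> no
  Position 5: 'ab' -> no
  Position 6: 'bb' -> MATCH
Total matches: 1

1


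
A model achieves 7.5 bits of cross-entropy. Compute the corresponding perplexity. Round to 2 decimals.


Perplexity formula: PP = 2^H
H = 7.5
PP = 2^7.5
Decompose: 2^7.5 = 2^7 * 2^0.5 = 2^7 * sqrt(2)
2^7 = 128, sqrt(2) ~ 1.4142136
PP ~ 128 * 1.4142136 = 181.0193408
Rounded to 2 decimals: 181.02

181.02


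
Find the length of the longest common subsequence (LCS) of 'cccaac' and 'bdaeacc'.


DP table for LCS of 'cccaac' and 'bdaeacc':
       b  d  a  e  a  c  c
    0  0  0  0  0  0  0  0
  c 0  0  0  0  0  0  1  1
  c 0  0  0  0  0  0  1  2
  c 0  0  0  0  0  0  1  2
  a 0  0  0  1  1  1  1  2
  a 0  0  0  1  1  2  2  2
  c 0  0  0  1  1  2  3  3
LCS: 'aac'
LCS length = 3

3


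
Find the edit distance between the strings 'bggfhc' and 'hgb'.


Building DP table for s1='bggfhc' (len 6) and s2='hgb' (len 3):
       h  g  b
    0  1  2  3
  b 1  1  2  2
  g 2  2  1  2
  g 3  3  2  2
  f 4  4  3  3
  h 5  4  4  4
  c 6  5  5  5
Edit distance = dp[6][3] = 5

5


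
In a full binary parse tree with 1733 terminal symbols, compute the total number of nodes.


Leaf nodes (terminals): 1733
Internal nodes = n - 1 = 1733 - 1 = 1732
Total = leaves + internal = 1733 + 1732 = 3465

3465


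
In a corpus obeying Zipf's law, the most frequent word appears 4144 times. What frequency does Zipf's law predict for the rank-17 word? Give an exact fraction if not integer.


Zipf's law: freq(rank) = f1 / rank
f1 = 4144, rank = 17
freq = 4144 / 17
GCD(4144, 17) = 1
Simplified: 4144/17

4144/17


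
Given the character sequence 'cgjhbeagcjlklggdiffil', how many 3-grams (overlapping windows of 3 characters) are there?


String 'cgjhbeagcjlklggdiffil' has length L = 21.
Number of overlapping n-grams = L - n + 1
Substituting: 21 - 3 + 1 = 19

19


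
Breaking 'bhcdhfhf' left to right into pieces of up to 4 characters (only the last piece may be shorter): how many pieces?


'bhcdhfhf' has 8 characters.
Chunking with max size 4:
  Chunk 1: 'bhcd' (positions 0-3)
  Chunk 2: 'hfhf' (positions 4-7)
Total chunks: ceil(8 / 4) = 2

2


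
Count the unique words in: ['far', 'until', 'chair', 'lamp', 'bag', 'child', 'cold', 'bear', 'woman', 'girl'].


Listing all tokens and tracking unique types:
  Token 1: 'far' -> NEW (unique so far: 1)
  Token 2: 'until' -> NEW (unique so far: 2)
  Token 3: 'chair' -> NEW (unique so far: 3)
  Token 4: 'lamp' -> NEW (unique so far: 4)
  Token 5: 'bag' -> NEW (unique so far: 5)
  Token 6: 'child' -> NEW (unique so far: 6)
  Token 7: 'cold' -> NEW (unique so far: 7)
  Token 8: 'bear' -> NEW (unique so far: 8)
  Token 9: 'woman' -> NEW (unique so far: 9)
  Token 10: 'girl' -> NEW (unique so far: 10)
Unique types: ('bag', 'bear', 'chair', 'child', 'cold', 'far', 'girl', 'lamp', 'until', 'woman')
Vocabulary size: 10

10


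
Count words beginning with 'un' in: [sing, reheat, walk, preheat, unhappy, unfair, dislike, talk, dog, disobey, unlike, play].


Checking each word for prefix 'un':
  'sing' -> no (count: 0)
  'reheat' -> no (count: 0)
  'walk' -> no (count: 0)
  'preheat' -> no (count: 0)
  'unhappy' -> YES, starts with 'un' (count: 1)
  'unfair' -> YES, starts with 'un' (count: 2)
  'dislike' -> no (count: 2)
  'talk' -> no (count: 2)
  'dog' -> no (count: 2)
  'disobey' -> no (count: 2)
  'unlike' -> YES, starts with 'un' (count: 3)
  'play' -> no (count: 3)
Total with prefix 'un': 3

3


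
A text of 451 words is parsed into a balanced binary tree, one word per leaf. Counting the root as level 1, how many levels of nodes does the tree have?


In a balanced binary tree with n leaves the deepest leaf is ceil(log2(n)) edges below the root,
so counting node levels inclusive of root and leaves gives ceil(log2(n)) + 1 levels.
log2(451) = 8.8170
ceil(8.8170) = 9
levels = 9 + 1 = 10

10


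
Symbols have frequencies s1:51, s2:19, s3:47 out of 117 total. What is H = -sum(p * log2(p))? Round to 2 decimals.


Computing entropy H = -sum(p_i * log2(p_i)):
  s1: p = 51/117 = 0.4359, -p*log2(p) = 0.5222
  s2: p = 19/117 = 0.1624, -p*log2(p) = 0.4259
  s3: p = 47/117 = 0.4017, -p*log2(p) = 0.5286
H = sum of terms = 1.4767
Rounded to 2 decimals: 1.48

1.48


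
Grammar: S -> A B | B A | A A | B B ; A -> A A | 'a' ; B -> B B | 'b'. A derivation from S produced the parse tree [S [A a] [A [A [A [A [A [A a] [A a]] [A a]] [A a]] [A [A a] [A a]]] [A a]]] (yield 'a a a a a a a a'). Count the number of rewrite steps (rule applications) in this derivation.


Every bracketed nonterminal node [X ...] in the tree is produced by exactly one rule application.
Reading the tree off as a leftmost derivation:
  Step 1: S  =>  A A   (applied S -> A A)
  Step 2: A A  =>  a A   (applied A -> a)
  Step 3: a A  =>  a A A   (applied A -> A A)
  Step 4: a A A  =>  a A A A   (applied A -> A A)
  Step 5: a A A A  =>  a A A A A   (applied A -> A A)
  Step 6: a A A A A  =>  a A A A A A   (applied A -> A A)
  Step 7: a A A A A A  =>  a A A A A A A   (applied A -> A A)
  Step 8: a A A A A A A  =>  a a A A A A A   (applied A -> a)
  Step 9: a a A A A A A  =>  a a a A A A A   (applied A -> a)
  Step 10: a a a A A A A  =>  a a a a A A A   (applied A -> a)
  Step 11: a a a a A A A  =>  a a a a a A A   (applied A -> a)
  Step 12: a a a a a A A  =>  a a a a a A A A   (applied A -> A A)
  Step 13: a a a a a A A A  =>  a a a a a a A A   (applied A -> a)
  Step 14: a a a a a a A A  =>  a a a a a a a A   (applied A -> a)
  Step 15: a a a a a a a A  =>  a a a a a a a a   (applied A -> a)
Final yield: a a a a a a a a
Total rewrite steps: 15

15


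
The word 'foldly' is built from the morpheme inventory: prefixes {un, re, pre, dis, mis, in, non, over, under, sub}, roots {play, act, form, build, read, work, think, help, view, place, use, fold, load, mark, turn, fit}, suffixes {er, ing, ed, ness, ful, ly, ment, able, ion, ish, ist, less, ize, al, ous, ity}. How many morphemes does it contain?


Segmenting 'foldly' against the inventory:
  'fold' -> root (morpheme 1)
  'ly' -> suffix (morpheme 2)
Total morphemes: 2

2


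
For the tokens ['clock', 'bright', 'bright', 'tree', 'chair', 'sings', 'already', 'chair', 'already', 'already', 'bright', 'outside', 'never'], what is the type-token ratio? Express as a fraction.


Tokens: 13
Unique types: ('already', 'bright', 'chair', 'clock', 'never', 'outside', 'sings', 'tree') = 8
TTR = 8/13
Already in lowest terms.

8/13


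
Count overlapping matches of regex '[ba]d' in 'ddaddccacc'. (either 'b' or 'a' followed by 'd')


Pattern: [ba]d means either 'b' or 'a' followed by 'd'.
Scanning 'ddaddccacc' position-by-position:
  Pos 0: window 'dd' -> no
  Pos 1: window 'da' -> no
  Pos 2: window 'ad' -> MATCH
  Pos 3: window 'dd' -> no
  Pos 4: window 'dc' -> no
  Pos 5: window 'cc' -> no
  Pos 6: window 'ca' -> no
  Pos 7: window 'ac' -> no
  Pos 8: window 'cc' -> no
  Pos 9: window 'c' -> no
Total matches: 1

1


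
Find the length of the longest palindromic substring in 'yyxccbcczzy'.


Scanning 'yyxccbcczzy' for palindromic substrings.
Substring at positions 3-7: 'ccbcc'.
Check: reverse('ccbcc') = 'ccbcc' -> palindrome confirmed.
Neighbouring characters ('x' / 'z') break symmetry, so it cannot extend further.
No longer palindromic substring exists; longest length = 5

5


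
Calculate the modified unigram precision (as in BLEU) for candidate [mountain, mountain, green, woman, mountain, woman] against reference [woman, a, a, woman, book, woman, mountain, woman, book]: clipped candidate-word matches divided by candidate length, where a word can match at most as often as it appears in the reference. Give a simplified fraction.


Reference word counts: {'a': 2, 'book': 2, 'mountain': 1, 'woman': 4}
Checking each candidate word (with clipping):
  'mountain' -> in reference (ref count 1, used 1/1) -> match (matches: 1)
  'mountain' -> ref count 1 already used up (1/1) -> clipped, no match (matches: 1)
  'green' -> not in reference -> no match (matches: 1)
  'woman' -> in reference (ref count 4, used 1/4) -> match (matches: 2)
  'mountain' -> ref count 1 already used up (1/1) -> clipped, no match (matches: 2)
  'woman' -> in reference (ref count 4, used 2/4) -> match (matches: 3)
Clipped matches: 3, Candidate length: 6
Precision = 3/6 = 1/2

1/2


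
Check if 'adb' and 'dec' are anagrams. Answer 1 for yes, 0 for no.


Sort characters of 'adb': 'abd'
Sort characters of 'dec': 'cde'
Sorted forms differ -> they are NOT anagrams
Result: 0

0


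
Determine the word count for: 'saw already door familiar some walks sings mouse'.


Counting words by splitting on spaces:
  Word 1: 'saw'
  Word 2: 'already'
  Word 3: 'door'
  Word 4: 'familiar'
  Word 5: 'some'
  Word 6: 'walks'
  Word 7: 'sings'
  Word 8: 'mouse'
Total words: 8

8


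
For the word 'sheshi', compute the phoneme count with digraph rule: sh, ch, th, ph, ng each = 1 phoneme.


Parsing 'sheshi' greedily, digraphs first:
  'sh' -> digraph (1 consonant phoneme) (phonemes so far: 1)
  'e' -> vowel phoneme (phonemes so far: 2)
  'sh' -> digraph (1 consonant phoneme) (phonemes so far: 3)
  'i' -> vowel phoneme (phonemes so far: 4)
Total phonemes: 4

4


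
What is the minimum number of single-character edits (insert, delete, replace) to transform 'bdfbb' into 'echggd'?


Building DP table for s1='bdfbb' (len 5) and s2='echggd' (len 6):
       e  c  h  g  g  d
    0  1  2  3  4  5  6
  b 1  1  2  3  4  5  6
  d 2  2  2  3  4  5  5
  f 3  3  3  3  4  5  6
  b 4  4  4  4  4  5  6
  b 5  5  5  5  5  5  6
Edit distance = dp[5][6] = 6

6


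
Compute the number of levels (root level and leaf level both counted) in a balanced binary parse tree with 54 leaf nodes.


In a balanced binary tree with n leaves the deepest leaf is ceil(log2(n)) edges below the root,
so counting node levels inclusive of root and leaves gives ceil(log2(n)) + 1 levels.
log2(54) = 5.7549
ceil(5.7549) = 6
levels = 6 + 1 = 7

7


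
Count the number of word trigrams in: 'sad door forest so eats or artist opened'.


Word trigrams from [8] words:
  Trigram 1: (sad door forest)
  Trigram 2: (door forest so)
  Trigram 3: (forest so eats)
  Trigram 4: (so eats or)
  Trigram 5: (eats or artist)
  Trigram 6: (or artist opened)
Total word trigrams: 8 - 2 = 6

6


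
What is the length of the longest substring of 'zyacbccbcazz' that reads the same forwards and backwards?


Scanning 'zyacbccbcazz' for palindromic substrings.
Substring at positions 2-9: 'acbccbca'.
Check: reverse('acbccbca') = 'acbccbca' -> palindrome confirmed.
Neighbouring characters ('y' / 'z') break symmetry, so it cannot extend further.
No longer palindromic substring exists; longest length = 8

8


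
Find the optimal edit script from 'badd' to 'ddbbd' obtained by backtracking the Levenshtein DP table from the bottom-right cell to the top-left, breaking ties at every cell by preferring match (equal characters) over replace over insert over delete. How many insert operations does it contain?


Edit distance = 4. Backtracking from cell (4, 5) with preference match > replace > insert > delete,
then listing the resulting alignment 'badd' -> 'ddbbd' left to right:
  Step 1: insert 'd' [insertion #1]
  Step 2: replace b->d
  Step 3: replace a->b
  Step 4: replace d->b
  Step 5: keep 'd'
Total insertions: 1

1


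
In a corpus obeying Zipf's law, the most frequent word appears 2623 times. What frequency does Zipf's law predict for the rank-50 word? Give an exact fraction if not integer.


Zipf's law: freq(rank) = f1 / rank
f1 = 2623, rank = 50
freq = 2623 / 50
GCD(2623, 50) = 1
Simplified: 2623/50

2623/50


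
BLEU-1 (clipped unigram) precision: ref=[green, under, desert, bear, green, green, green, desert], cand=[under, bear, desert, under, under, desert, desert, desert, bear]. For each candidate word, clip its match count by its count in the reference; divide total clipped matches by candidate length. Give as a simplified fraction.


Reference word counts: {'bear': 1, 'desert': 2, 'green': 4, 'under': 1}
Checking each candidate word (with clipping):
  'under' -> in reference (ref count 1, used 1/1) -> match (matches: 1)
  'bear' -> in reference (ref count 1, used 1/1) -> match (matches: 2)
  'desert' -> in reference (ref count 2, used 1/2) -> match (matches: 3)
  'under' -> ref count 1 already used up (1/1) -> clipped, no match (matches: 3)
  'under' -> ref count 1 already used up (1/1) -> clipped, no match (matches: 3)
  'desert' -> in reference (ref count 2, used 2/2) -> match (matches: 4)
  'desert' -> ref count 2 already used up (2/2) -> clipped, no match (matches: 4)
  'desert' -> ref count 2 already used up (2/2) -> clipped, no match (matches: 4)
  'bear' -> ref count 1 already used up (1/1) -> clipped, no match (matches: 4)
Clipped matches: 4, Candidate length: 9
Precision = 4/9

4/9


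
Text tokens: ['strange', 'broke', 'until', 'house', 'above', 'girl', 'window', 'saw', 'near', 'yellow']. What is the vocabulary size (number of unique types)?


Listing all tokens and tracking unique types:
  Token 1: 'strange' -> NEW (unique so far: 1)
  Token 2: 'broke' -> NEW (unique so far: 2)
  Token 3: 'until' -> NEW (unique so far: 3)
  Token 4: 'house' -> NEW (unique so far: 4)
  Token 5: 'above' -> NEW (unique so far: 5)
  Token 6: 'girl' -> NEW (unique so far: 6)
  Token 7: 'window' -> NEW (unique so far: 7)
  Token 8: 'saw' -> NEW (unique so far: 8)
  Token 9: 'near' -> NEW (unique so far: 9)
  Token 10: 'yellow' -> NEW (unique so far: 10)
Unique types: ('above', 'broke', 'girl', 'house', 'near', 'saw', 'strange', 'until', 'window', 'yellow')
Vocabulary size: 10

10


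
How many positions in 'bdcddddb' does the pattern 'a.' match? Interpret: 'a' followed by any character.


Pattern: a. means 'a' followed by any character.
Scanning 'bdcddddb' position-by-position:
  Pos 0: window 'bd' -> no
  Pos 1: window 'dc' -> no
  Pos 2: window 'cd' -> no
  Pos 3: window 'dd' -> no
  Pos 4: window 'dd' -> no
  Pos 5: window 'dd' -> no
  Pos 6: window 'db' -> no
  Pos 7: window 'b' -> no
Total matches: 0

0


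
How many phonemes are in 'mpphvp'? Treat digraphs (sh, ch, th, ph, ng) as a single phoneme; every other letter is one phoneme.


Parsing 'mpphvp' greedily, digraphs first:
  'm' -> consonant phoneme (phonemes so far: 1)
  'p' -> consonant phoneme (phonemes so far: 2)
  'ph' -> digraph (1 consonant phoneme) (phonemes so far: 3)
  'v' -> consonant phoneme (phonemes so far: 4)
  'p' -> consonant phoneme (phonemes so far: 5)
Total phonemes: 5

5


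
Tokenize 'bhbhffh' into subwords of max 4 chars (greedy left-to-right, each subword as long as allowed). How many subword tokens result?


'bhbhffh' has 7 characters.
Chunking with max size 4:
  Chunk 1: 'bhbh' (positions 0-3)
  Chunk 2: 'ffh' (positions 4-6)
Total chunks: ceil(7 / 4) = 2

2


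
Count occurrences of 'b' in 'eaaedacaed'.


Scanning 'eaaedacaed' for 'b':
  No matches found.
Total occurrences of 'b': 0

0


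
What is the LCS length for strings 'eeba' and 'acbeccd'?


DP table for LCS of 'eeba' and 'acbeccd':
       a  c  b  e  c  c  d
    0  0  0  0  0  0  0  0
  e 0  0  0  0  1  1  1  1
  e 0  0  0  0  1  1  1  1
  b 0  0  0  1  1  1  1  1
  a 0  1  1  1  1  1  1  1
LCS: 'e'
LCS length = 1

1
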